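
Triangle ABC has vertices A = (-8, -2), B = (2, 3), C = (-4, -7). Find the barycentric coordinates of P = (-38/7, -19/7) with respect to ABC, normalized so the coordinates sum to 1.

(4/7, 1/7, 2/7)

Signed area of the reference triangle: [ABC] = ½·((-8)·(3−(-7)) + 2·(-7−(-2)) + (-4)·(-2−3)) = ½·(-80 − 10 + 20) = -35.
[PBC] = ½·((-38/7)·(3−(-7)) + 2·(-7−(-19/7)) + (-4)·(-19/7−3)) = ½·(-380/7 − 60/7 + 160/7) = -20, so the A-coordinate is (-20)/(-35) = 4/7.
[APC] = ½·((-8)·(-19/7−(-7)) + (-38/7)·(-7−(-2)) + (-4)·(-2−(-19/7))) = ½·(-240/7 + 190/7 − 20/7) = -5, so the B-coordinate is 1/7.
[ABP] = ½·((-8)·(3−(-19/7)) + 2·(-19/7−(-2)) + (-38/7)·(-2−3)) = ½·(-320/7 − 10/7 + 190/7) = -10, so the C-coordinate is 2/7.
Check: 4/7 + 1/7 + 2/7 = 1.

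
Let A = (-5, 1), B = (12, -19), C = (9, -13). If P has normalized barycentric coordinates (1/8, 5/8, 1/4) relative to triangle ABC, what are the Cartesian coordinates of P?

P = (1/8)·A + (5/8)·B + (1/4)·C.
x-coordinate: (1/8)·(-5) + (5/8)·12 + (1/4)·9 = 73/8.
y-coordinate: (1/8)·1 + (5/8)·(-19) + (1/4)·(-13) = -15.

(73/8, -15)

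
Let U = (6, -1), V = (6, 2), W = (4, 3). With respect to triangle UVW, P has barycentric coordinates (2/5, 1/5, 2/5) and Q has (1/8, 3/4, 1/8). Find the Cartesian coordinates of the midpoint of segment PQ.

Barycentric coordinates of the midpoint are the average: (21/80, 19/40, 21/80).
Converting: (21/80)·U + (19/40)·V + (21/80)·W = (219/40, 59/40).

(219/40, 59/40)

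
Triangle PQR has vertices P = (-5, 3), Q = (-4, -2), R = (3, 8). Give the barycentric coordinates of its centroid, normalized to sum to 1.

(1/3, 1/3, 1/3)

The centroid is the average of the vertices, so each weight is 1/3.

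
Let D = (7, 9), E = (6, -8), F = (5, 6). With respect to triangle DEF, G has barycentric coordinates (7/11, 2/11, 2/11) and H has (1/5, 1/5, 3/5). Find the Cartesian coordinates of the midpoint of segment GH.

Barycentric coordinates of the midpoint are the average: (23/55, 21/110, 43/110).
Converting: (23/55)·D + (21/110)·E + (43/110)·F = (663/110, 252/55).

(663/110, 252/55)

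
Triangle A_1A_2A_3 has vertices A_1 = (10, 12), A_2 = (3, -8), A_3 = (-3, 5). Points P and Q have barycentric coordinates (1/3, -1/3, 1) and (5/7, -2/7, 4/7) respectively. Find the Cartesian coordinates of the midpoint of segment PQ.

Barycentric coordinates of the midpoint are the average: (11/21, -13/42, 11/14).
Converting: (11/21)·A_1 + (-13/42)·A_2 + (11/14)·A_3 = (41/21, 533/42).

(41/21, 533/42)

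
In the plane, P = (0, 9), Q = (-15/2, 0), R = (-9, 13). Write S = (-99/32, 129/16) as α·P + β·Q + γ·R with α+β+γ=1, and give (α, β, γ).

(5/8, 3/16, 3/16)

Signed area of the reference triangle: [PQR] = ½·(0·(0−13) + (-15/2)·(13−9) + (-9)·(9−0)) = ½·(0 − 30 − 81) = -111/2.
[SQR] = ½·((-99/32)·(0−13) + (-15/2)·(13−(129/16)) + (-9)·(129/16−0)) = ½·(1287/32 − 1185/32 − 1161/16) = -555/16, so the P-coordinate is (-555/16)/(-111/2) = 5/8.
[PSR] = ½·(0·(129/16−13) + (-99/32)·(13−9) + (-9)·(9−(129/16))) = ½·(0 − 99/8 − 135/16) = -333/32, so the Q-coordinate is 3/16.
[PQS] = ½·(0·(0−(129/16)) + (-15/2)·(129/16−9) + (-99/32)·(9−0)) = ½·(0 + 225/32 − 891/32) = -333/32, so the R-coordinate is 3/16.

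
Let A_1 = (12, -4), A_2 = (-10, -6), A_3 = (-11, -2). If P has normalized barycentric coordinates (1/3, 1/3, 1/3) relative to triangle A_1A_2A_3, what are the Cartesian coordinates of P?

(-3, -4)

P = (1/3)·A_1 + (1/3)·A_2 + (1/3)·A_3.
x-coordinate: (1/3)·12 + (1/3)·(-10) + (1/3)·(-11) = -3.
y-coordinate: (1/3)·(-4) + (1/3)·(-6) + (1/3)·(-2) = -4.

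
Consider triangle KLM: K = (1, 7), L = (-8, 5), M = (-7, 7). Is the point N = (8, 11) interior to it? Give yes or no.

no

Barycentric coordinates of N: (13/8, -2, 11/8).
The three coordinates are positive, negative, positive; a point is interior exactly when all three are positive.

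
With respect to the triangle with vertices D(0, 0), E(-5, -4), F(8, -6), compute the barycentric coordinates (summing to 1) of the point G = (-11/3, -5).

(-1/6, 1, 1/6)

Signed area of the reference triangle: [DEF] = ½·(0·(-4−(-6)) + (-5)·(-6−0) + 8·(0−(-4))) = ½·(0 + 30 + 32) = 31.
[GEF] = ½·((-11/3)·(-4−(-6)) + (-5)·(-6−(-5)) + 8·(-5−(-4))) = ½·(-22/3 + 5 − 8) = -31/6, so the D-coordinate is (-31/6)/31 = -1/6.
[DGF] = ½·(0·(-5−(-6)) + (-11/3)·(-6−0) + 8·(0−(-5))) = ½·(0 + 22 + 40) = 31, so the E-coordinate is 1.
[DEG] = ½·(0·(-4−(-5)) + (-5)·(-5−0) + (-11/3)·(0−(-4))) = ½·(0 + 25 − 44/3) = 31/6, so the F-coordinate is 1/6.
Check: -1/6 + 1 + 1/6 = 1.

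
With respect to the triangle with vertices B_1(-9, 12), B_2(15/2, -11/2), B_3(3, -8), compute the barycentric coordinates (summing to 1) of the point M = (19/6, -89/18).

Signed area of the reference triangle: [B_1B_2B_3] = ½·((-9)·(-11/2−(-8)) + (15/2)·(-8−12) + 3·(12−(-11/2))) = ½·(-45/2 − 150 + 105/2) = -60.
[MB_2B_3] = ½·((19/6)·(-11/2−(-8)) + (15/2)·(-8−(-89/18)) + 3·(-89/18−(-11/2))) = ½·(95/12 − 275/12 + 5/3) = -20/3, so the B_1-coordinate is (-20/3)/(-60) = 1/9.
[B_1MB_3] = ½·((-9)·(-89/18−(-8)) + (19/6)·(-8−12) + 3·(12−(-89/18))) = ½·(-55/2 − 190/3 + 305/6) = -20, so the B_2-coordinate is 1/3.
[B_1B_2M] = ½·((-9)·(-11/2−(-89/18)) + (15/2)·(-89/18−12) + (19/6)·(12−(-11/2))) = ½·(5 − 1525/12 + 665/12) = -100/3, so the B_3-coordinate is 5/9.

(1/9, 1/3, 5/9)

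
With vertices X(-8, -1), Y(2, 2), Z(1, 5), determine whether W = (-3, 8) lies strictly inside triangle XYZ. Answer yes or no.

Barycentric coordinates of W: (3/11, -17/11, 25/11).
The three coordinates are positive, negative, positive; a point is interior exactly when all three are positive.

no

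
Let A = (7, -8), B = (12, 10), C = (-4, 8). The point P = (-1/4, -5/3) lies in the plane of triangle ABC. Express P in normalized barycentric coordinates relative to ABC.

Signed area of the reference triangle: [ABC] = ½·(7·(10−8) + 12·(8−(-8)) + (-4)·(-8−10)) = ½·(14 + 192 + 72) = 139.
[PBC] = ½·((-1/4)·(10−8) + 12·(8−(-5/3)) + (-4)·(-5/3−10)) = ½·(-1/2 + 116 + 140/3) = 973/12, so the A-coordinate is (973/12)/139 = 7/12.
[APC] = ½·(7·(-5/3−8) + (-1/4)·(8−(-8)) + (-4)·(-8−(-5/3))) = ½·(-203/3 − 4 + 76/3) = -139/6, so the B-coordinate is -1/6.
[ABP] = ½·(7·(10−(-5/3)) + 12·(-5/3−(-8)) + (-1/4)·(-8−10)) = ½·(245/3 + 76 + 9/2) = 973/12, so the C-coordinate is 7/12.

(7/12, -1/6, 7/12)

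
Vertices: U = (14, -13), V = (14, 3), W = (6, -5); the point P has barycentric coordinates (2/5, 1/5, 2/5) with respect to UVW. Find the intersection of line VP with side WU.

Line VP meets WU where the V-coordinate vanishes; zeroing P's V-weight and renormalizing leaves W, U-weights 2/5 : 2/5 → (1/2, 1/2).
So Q = (1/2)·W + (1/2)·U = (10, -9).

(10, -9)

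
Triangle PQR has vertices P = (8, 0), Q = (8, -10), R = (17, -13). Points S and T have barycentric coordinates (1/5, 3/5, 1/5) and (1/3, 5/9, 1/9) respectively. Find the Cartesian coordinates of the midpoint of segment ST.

(47/5, -39/5)

Barycentric coordinates of the midpoint are the average: (4/15, 26/45, 7/45).
Converting: (4/15)·P + (26/45)·Q + (7/45)·R = (47/5, -39/5).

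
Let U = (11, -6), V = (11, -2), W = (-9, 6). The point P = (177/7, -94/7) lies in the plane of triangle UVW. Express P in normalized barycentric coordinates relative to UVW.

(10/7, 2/7, -5/7)

Signed area of the reference triangle: [UVW] = ½·(11·(-2−6) + 11·(6−(-6)) + (-9)·(-6−(-2))) = ½·(-88 + 132 + 36) = 40.
[PVW] = ½·((177/7)·(-2−6) + 11·(6−(-94/7)) + (-9)·(-94/7−(-2))) = ½·(-1416/7 + 1496/7 + 720/7) = 400/7, so the U-coordinate is (400/7)/40 = 10/7.
[UPW] = ½·(11·(-94/7−6) + (177/7)·(6−(-6)) + (-9)·(-6−(-94/7))) = ½·(-1496/7 + 2124/7 − 468/7) = 80/7, so the V-coordinate is 2/7.
[UVP] = ½·(11·(-2−(-94/7)) + 11·(-94/7−(-6)) + (177/7)·(-6−(-2))) = ½·(880/7 − 572/7 − 708/7) = -200/7, so the W-coordinate is -5/7.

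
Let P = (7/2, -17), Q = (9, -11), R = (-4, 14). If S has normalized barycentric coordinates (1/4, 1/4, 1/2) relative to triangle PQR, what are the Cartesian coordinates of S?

S = (1/4)·P + (1/4)·Q + (1/2)·R.
x-coordinate: (1/4)·(7/2) + (1/4)·9 + (1/2)·(-4) = 9/8.
y-coordinate: (1/4)·(-17) + (1/4)·(-11) + (1/2)·14 = 0.

(9/8, 0)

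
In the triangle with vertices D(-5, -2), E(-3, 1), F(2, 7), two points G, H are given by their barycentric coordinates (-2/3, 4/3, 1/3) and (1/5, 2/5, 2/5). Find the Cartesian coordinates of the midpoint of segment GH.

Barycentric coordinates of the midpoint are the average: (-7/30, 13/15, 11/30).
Converting: (-7/30)·D + (13/15)·E + (11/30)·F = (-7/10, 39/10).

(-7/10, 39/10)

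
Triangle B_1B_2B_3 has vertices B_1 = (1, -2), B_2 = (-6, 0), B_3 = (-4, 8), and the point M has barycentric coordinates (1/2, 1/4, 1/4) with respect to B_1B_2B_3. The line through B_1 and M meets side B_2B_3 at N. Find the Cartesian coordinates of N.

(-5, 4)

Line B_1M meets B_2B_3 where the B_1-coordinate vanishes; zeroing M's B_1-weight and renormalizing leaves B_2, B_3-weights 1/4 : 1/4 → (1/2, 1/2).
So N = (1/2)·B_2 + (1/2)·B_3 = (-5, 4).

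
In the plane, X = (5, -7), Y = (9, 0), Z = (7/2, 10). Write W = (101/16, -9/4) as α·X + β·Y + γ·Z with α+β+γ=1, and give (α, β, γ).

Signed area of the reference triangle: [XYZ] = ½·(5·(0−10) + 9·(10−(-7)) + (7/2)·(-7−0)) = ½·(-50 + 153 − 49/2) = 157/4.
[WYZ] = ½·((101/16)·(0−10) + 9·(10−(-9/4)) + (7/2)·(-9/4−0)) = ½·(-505/8 + 441/4 − 63/8) = 157/8, so the X-coordinate is (157/8)/(157/4) = 1/2.
[XWZ] = ½·(5·(-9/4−10) + (101/16)·(10−(-7)) + (7/2)·(-7−(-9/4))) = ½·(-245/4 + 1717/16 − 133/8) = 471/32, so the Y-coordinate is 3/8.
[XYW] = ½·(5·(0−(-9/4)) + 9·(-9/4−(-7)) + (101/16)·(-7−0)) = ½·(45/4 + 171/4 − 707/16) = 157/32, so the Z-coordinate is 1/8.

(1/2, 3/8, 1/8)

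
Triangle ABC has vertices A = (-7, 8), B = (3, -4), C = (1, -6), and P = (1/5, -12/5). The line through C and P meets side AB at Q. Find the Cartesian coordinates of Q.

(-1/3, 0)

Barycentric coordinates of P with respect to ABC: (1/5, 2/5, 2/5).
On side AB the C-coordinate is zero; dropping P's C-weight 2/5 and renormalizing the remaining 1/5 : 2/5 gives weights 1/3, 2/3 on A, B.
Q = (1/3)·(-7, 8) + (2/3)·(3, -4) = (-1/3, 0).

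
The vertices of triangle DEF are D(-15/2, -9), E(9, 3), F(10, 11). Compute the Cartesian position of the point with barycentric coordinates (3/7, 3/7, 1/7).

(29/14, -1)

G = (3/7)·D + (3/7)·E + (1/7)·F.
x-coordinate: (3/7)·(-15/2) + (3/7)·9 + (1/7)·10 = 29/14.
y-coordinate: (3/7)·(-9) + (3/7)·3 + (1/7)·11 = -1.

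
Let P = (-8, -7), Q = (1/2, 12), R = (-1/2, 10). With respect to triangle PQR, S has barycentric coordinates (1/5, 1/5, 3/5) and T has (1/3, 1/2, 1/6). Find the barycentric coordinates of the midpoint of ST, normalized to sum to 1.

Since both coordinate triples sum to 1, the midpoint's barycentrics are the componentwise average.
(1/5+1/3)/2 = 4/15; similarly 7/20 and 23/60.

(4/15, 7/20, 23/60)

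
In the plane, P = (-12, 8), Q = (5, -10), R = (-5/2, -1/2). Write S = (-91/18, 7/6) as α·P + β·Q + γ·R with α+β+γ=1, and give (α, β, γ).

(4/9, 2/9, 1/3)

Signed area of the reference triangle: [PQR] = ½·((-12)·(-10−(-1/2)) + 5·(-1/2−8) + (-5/2)·(8−(-10))) = ½·(114 − 85/2 − 45) = 53/4.
[SQR] = ½·((-91/18)·(-10−(-1/2)) + 5·(-1/2−(7/6)) + (-5/2)·(7/6−(-10))) = ½·(1729/36 − 25/3 − 335/12) = 53/9, so the P-coordinate is (53/9)/(53/4) = 4/9.
[PSR] = ½·((-12)·(7/6−(-1/2)) + (-91/18)·(-1/2−8) + (-5/2)·(8−(7/6))) = ½·(-20 + 1547/36 − 205/12) = 53/18, so the Q-coordinate is 2/9.
[PQS] = ½·((-12)·(-10−(7/6)) + 5·(7/6−8) + (-91/18)·(8−(-10))) = ½·(134 − 205/6 − 91) = 53/12, so the R-coordinate is 1/3.
Check: 4/9 + 2/9 + 1/3 = 1.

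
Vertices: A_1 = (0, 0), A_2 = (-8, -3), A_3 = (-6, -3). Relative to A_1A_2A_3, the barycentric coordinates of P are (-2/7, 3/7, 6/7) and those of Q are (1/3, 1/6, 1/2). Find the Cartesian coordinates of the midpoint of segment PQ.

Barycentric coordinates of the midpoint are the average: (1/42, 25/84, 19/28).
Converting: (1/42)·A_1 + (25/84)·A_2 + (19/28)·A_3 = (-271/42, -41/14).

(-271/42, -41/14)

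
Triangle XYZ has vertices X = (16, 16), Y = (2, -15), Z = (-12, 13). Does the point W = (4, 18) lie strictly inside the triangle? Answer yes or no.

no

Barycentric coordinates of W: (37/59, -46/413, 200/413).
The three coordinates are positive, negative, positive; a point is interior exactly when all three are positive.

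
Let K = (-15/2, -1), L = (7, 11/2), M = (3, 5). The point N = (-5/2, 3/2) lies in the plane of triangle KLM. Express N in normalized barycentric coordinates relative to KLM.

(3/5, 1/5, 1/5)

Signed area of the reference triangle: [KLM] = ½·((-15/2)·(11/2−5) + 7·(5−(-1)) + 3·(-1−(11/2))) = ½·(-15/4 + 42 − 39/2) = 75/8.
[NLM] = ½·((-5/2)·(11/2−5) + 7·(5−(3/2)) + 3·(3/2−(11/2))) = ½·(-5/4 + 49/2 − 12) = 45/8, so the K-coordinate is (45/8)/(75/8) = 3/5.
[KNM] = ½·((-15/2)·(3/2−5) + (-5/2)·(5−(-1)) + 3·(-1−(3/2))) = ½·(105/4 − 15 − 15/2) = 15/8, so the L-coordinate is 1/5.
[KLN] = ½·((-15/2)·(11/2−(3/2)) + 7·(3/2−(-1)) + (-5/2)·(-1−(11/2))) = ½·(-30 + 35/2 + 65/4) = 15/8, so the M-coordinate is 1/5.
Check: 3/5 + 1/5 + 1/5 = 1.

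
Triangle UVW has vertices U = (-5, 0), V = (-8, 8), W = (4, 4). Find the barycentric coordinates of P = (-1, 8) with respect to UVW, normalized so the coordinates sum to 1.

Signed area of the reference triangle: [UVW] = ½·((-5)·(8−4) + (-8)·(4−0) + 4·(0−8)) = ½·(-20 − 32 − 32) = -42.
[PVW] = ½·((-1)·(8−4) + (-8)·(4−8) + 4·(8−8)) = ½·(-4 + 32 + 0) = 14, so the U-coordinate is 14/(-42) = -1/3.
[UPW] = ½·((-5)·(8−4) + (-1)·(4−0) + 4·(0−8)) = ½·(-20 − 4 − 32) = -28, so the V-coordinate is 2/3.
[UVP] = ½·((-5)·(8−8) + (-8)·(8−0) + (-1)·(0−8)) = ½·(0 − 64 + 8) = -28, so the W-coordinate is 2/3.

(-1/3, 2/3, 2/3)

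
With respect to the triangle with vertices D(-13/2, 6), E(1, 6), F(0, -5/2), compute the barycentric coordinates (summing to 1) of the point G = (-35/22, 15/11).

Signed area of the reference triangle: [DEF] = ½·((-13/2)·(6−(-5/2)) + 1·(-5/2−6) + 0·(6−6)) = ½·(-221/4 − 17/2 + 0) = -255/8.
[GEF] = ½·((-35/22)·(6−(-5/2)) + 1·(-5/2−(15/11)) + 0·(15/11−6)) = ½·(-595/44 − 85/22 + 0) = -765/88, so the D-coordinate is (-765/88)/(-255/8) = 3/11.
[DGF] = ½·((-13/2)·(15/11−(-5/2)) + (-35/22)·(-5/2−6) + 0·(6−(15/11))) = ½·(-1105/44 + 595/44 + 0) = -255/44, so the E-coordinate is 2/11.
[DEG] = ½·((-13/2)·(6−(15/11)) + 1·(15/11−6) + (-35/22)·(6−6)) = ½·(-663/22 − 51/11 + 0) = -765/44, so the F-coordinate is 6/11.
Check: 3/11 + 2/11 + 6/11 = 1.

(3/11, 2/11, 6/11)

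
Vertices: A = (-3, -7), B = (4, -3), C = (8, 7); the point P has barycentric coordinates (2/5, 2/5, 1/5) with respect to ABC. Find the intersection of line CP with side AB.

(1/2, -5)

Line CP meets AB where the C-coordinate vanishes; zeroing P's C-weight and renormalizing leaves A, B-weights 2/5 : 2/5 → (1/2, 1/2).
So Q = (1/2)·A + (1/2)·B = (1/2, -5).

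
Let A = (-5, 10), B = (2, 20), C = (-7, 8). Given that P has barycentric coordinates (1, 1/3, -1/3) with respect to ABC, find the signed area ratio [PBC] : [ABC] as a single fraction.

1

The signed ratio [PBC]/[ABC] equals the barycentric coordinate of P at vertex A, which is 1.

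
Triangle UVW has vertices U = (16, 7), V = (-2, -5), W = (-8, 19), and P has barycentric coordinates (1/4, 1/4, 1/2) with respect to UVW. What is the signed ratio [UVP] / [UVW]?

The signed ratio [UVP]/[UVW] equals the barycentric coordinate of P at vertex W, which is 1/2.

1/2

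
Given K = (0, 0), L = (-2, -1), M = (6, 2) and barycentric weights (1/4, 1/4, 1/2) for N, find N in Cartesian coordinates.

(5/2, 3/4)

N = (1/4)·K + (1/4)·L + (1/2)·M.
x-coordinate: (1/4)·0 + (1/4)·(-2) + (1/2)·6 = 5/2.
y-coordinate: (1/4)·0 + (1/4)·(-1) + (1/2)·2 = 3/4.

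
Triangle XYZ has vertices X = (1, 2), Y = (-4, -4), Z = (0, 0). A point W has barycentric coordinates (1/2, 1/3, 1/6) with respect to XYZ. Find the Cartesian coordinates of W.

(-5/6, -1/3)

W = (1/2)·X + (1/3)·Y + (1/6)·Z.
x-coordinate: (1/2)·1 + (1/3)·(-4) + (1/6)·0 = -5/6.
y-coordinate: (1/2)·2 + (1/3)·(-4) + (1/6)·0 = -1/3.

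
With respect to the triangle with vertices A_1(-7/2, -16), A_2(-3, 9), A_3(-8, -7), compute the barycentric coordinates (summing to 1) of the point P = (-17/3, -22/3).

Signed area of the reference triangle: [A_1A_2A_3] = ½·((-7/2)·(9−(-7)) + (-3)·(-7−(-16)) + (-8)·(-16−9)) = ½·(-56 − 27 + 200) = 117/2.
[PA_2A_3] = ½·((-17/3)·(9−(-7)) + (-3)·(-7−(-22/3)) + (-8)·(-22/3−9)) = ½·(-272/3 − 1 + 392/3) = 39/2, so the A_1-coordinate is (39/2)/(117/2) = 1/3.
[A_1PA_3] = ½·((-7/2)·(-22/3−(-7)) + (-17/3)·(-7−(-16)) + (-8)·(-16−(-22/3))) = ½·(7/6 − 51 + 208/3) = 39/4, so the A_2-coordinate is 1/6.
[A_1A_2P] = ½·((-7/2)·(9−(-22/3)) + (-3)·(-22/3−(-16)) + (-17/3)·(-16−9)) = ½·(-343/6 − 26 + 425/3) = 117/4, so the A_3-coordinate is 1/2.
Check: 1/3 + 1/6 + 1/2 = 1.

(1/3, 1/6, 1/2)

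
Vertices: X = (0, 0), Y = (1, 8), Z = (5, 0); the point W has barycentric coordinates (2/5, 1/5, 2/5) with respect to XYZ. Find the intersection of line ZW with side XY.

Line ZW meets XY where the Z-coordinate vanishes; zeroing W's Z-weight and renormalizing leaves X, Y-weights 2/5 : 1/5 → (2/3, 1/3).
So V = (2/3)·X + (1/3)·Y = (1/3, 8/3).

(1/3, 8/3)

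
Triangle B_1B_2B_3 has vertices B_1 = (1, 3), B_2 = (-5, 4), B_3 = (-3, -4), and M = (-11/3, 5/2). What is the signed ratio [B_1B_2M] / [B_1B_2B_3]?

1/6

[B_1B_2B_3] = ½·(1·(4−(-4)) + (-5)·(-4−3) + (-3)·(3−4)) = ½·(8 + 35 + 3) = 23.
[B_1B_2M] = ½·(1·(4−(5/2)) + (-5)·(5/2−3) + (-11/3)·(3−4)) = ½·(3/2 + 5/2 + 11/3) = 23/6, so the ratio is (23/6)/23 = 1/6.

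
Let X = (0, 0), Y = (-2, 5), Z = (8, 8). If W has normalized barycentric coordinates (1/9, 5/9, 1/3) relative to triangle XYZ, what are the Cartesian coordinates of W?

W = (1/9)·X + (5/9)·Y + (1/3)·Z.
x-coordinate: (1/9)·0 + (5/9)·(-2) + (1/3)·8 = 14/9.
y-coordinate: (1/9)·0 + (5/9)·5 + (1/3)·8 = 49/9.

(14/9, 49/9)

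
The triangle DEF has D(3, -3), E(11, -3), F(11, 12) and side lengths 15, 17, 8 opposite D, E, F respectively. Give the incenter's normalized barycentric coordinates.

(3/8, 17/40, 1/5)

The incenter has barycentric coordinates proportional to the opposite side lengths: (15 : 17 : 8).
Normalizing by 15+17+8 = 40 gives (3/8, 17/40, 1/5).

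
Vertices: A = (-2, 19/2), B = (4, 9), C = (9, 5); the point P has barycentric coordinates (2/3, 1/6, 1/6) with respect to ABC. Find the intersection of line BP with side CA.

Line BP meets CA where the B-coordinate vanishes; zeroing P's B-weight and renormalizing leaves C, A-weights 1/6 : 2/3 → (1/5, 4/5).
So Q = (1/5)·C + (4/5)·A = (1/5, 43/5).

(1/5, 43/5)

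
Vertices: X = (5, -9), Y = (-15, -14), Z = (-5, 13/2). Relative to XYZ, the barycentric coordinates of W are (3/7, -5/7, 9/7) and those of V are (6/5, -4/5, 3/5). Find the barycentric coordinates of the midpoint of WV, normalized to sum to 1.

Since both coordinate triples sum to 1, the midpoint's barycentrics are the componentwise average.
(3/7+6/5)/2 = 57/70; similarly -53/70 and 33/35.

(57/70, -53/70, 33/35)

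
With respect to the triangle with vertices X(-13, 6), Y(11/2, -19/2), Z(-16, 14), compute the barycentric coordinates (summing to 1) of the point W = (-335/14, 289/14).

(3/7, -3/7, 1)

Signed area of the reference triangle: [XYZ] = ½·((-13)·(-19/2−14) + (11/2)·(14−6) + (-16)·(6−(-19/2))) = ½·(611/2 + 44 − 248) = 203/4.
[WYZ] = ½·((-335/14)·(-19/2−14) + (11/2)·(14−(289/14)) + (-16)·(289/14−(-19/2))) = ½·(15745/28 − 1023/28 − 3376/7) = 87/4, so the X-coordinate is (87/4)/(203/4) = 3/7.
[XWZ] = ½·((-13)·(289/14−14) + (-335/14)·(14−6) + (-16)·(6−(289/14))) = ½·(-1209/14 − 1340/7 + 1640/7) = -87/4, so the Y-coordinate is -3/7.
[XYW] = ½·((-13)·(-19/2−(289/14)) + (11/2)·(289/14−6) + (-335/14)·(6−(-19/2))) = ½·(2743/7 + 2255/28 − 10385/28) = 203/4, so the Z-coordinate is 1.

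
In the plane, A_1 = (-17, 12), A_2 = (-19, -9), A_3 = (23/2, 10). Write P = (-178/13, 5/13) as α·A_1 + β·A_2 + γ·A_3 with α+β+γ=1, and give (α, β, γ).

(4/13, 7/13, 2/13)

Signed area of the reference triangle: [A_1A_2A_3] = ½·((-17)·(-9−10) + (-19)·(10−12) + (23/2)·(12−(-9))) = ½·(323 + 38 + 483/2) = 1205/4.
[PA_2A_3] = ½·((-178/13)·(-9−10) + (-19)·(10−(5/13)) + (23/2)·(5/13−(-9))) = ½·(3382/13 − 2375/13 + 1403/13) = 1205/13, so the A_1-coordinate is (1205/13)/(1205/4) = 4/13.
[A_1PA_3] = ½·((-17)·(5/13−10) + (-178/13)·(10−12) + (23/2)·(12−(5/13))) = ½·(2125/13 + 356/13 + 3473/26) = 8435/52, so the A_2-coordinate is 7/13.
[A_1A_2P] = ½·((-17)·(-9−(5/13)) + (-19)·(5/13−12) + (-178/13)·(12−(-9))) = ½·(2074/13 + 2869/13 − 3738/13) = 1205/26, so the A_3-coordinate is 2/13.
Check: 4/13 + 7/13 + 2/13 = 1.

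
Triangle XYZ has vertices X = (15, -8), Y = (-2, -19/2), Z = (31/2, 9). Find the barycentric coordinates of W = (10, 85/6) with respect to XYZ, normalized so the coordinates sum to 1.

(-2/3, 1/3, 4/3)

Signed area of the reference triangle: [XYZ] = ½·(15·(-19/2−9) + (-2)·(9−(-8)) + (31/2)·(-8−(-19/2))) = ½·(-555/2 − 34 + 93/4) = -1153/8.
[WYZ] = ½·(10·(-19/2−9) + (-2)·(9−(85/6)) + (31/2)·(85/6−(-19/2))) = ½·(-185 + 31/3 + 2201/6) = 1153/12, so the X-coordinate is (1153/12)/(-1153/8) = -2/3.
[XWZ] = ½·(15·(85/6−9) + 10·(9−(-8)) + (31/2)·(-8−(85/6))) = ½·(155/2 + 170 − 4123/12) = -1153/24, so the Y-coordinate is 1/3.
[XYW] = ½·(15·(-19/2−(85/6)) + (-2)·(85/6−(-8)) + 10·(-8−(-19/2))) = ½·(-355 − 133/3 + 15) = -1153/6, so the Z-coordinate is 4/3.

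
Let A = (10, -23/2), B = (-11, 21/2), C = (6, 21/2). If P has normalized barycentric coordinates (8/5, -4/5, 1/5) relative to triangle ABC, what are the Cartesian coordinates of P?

(26, -247/10)

P = (8/5)·A + (-4/5)·B + (1/5)·C.
x-coordinate: (8/5)·10 + (-4/5)·(-11) + (1/5)·6 = 26.
y-coordinate: (8/5)·(-23/2) + (-4/5)·(21/2) + (1/5)·(21/2) = -247/10.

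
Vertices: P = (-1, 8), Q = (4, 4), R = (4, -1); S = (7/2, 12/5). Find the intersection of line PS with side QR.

(4, 16/9)

Barycentric coordinates of S with respect to PQR: (1/10, 1/2, 2/5).
On side QR the P-coordinate is zero; dropping S's P-weight 1/10 and renormalizing the remaining 1/2 : 2/5 gives weights 5/9, 4/9 on Q, R.
T = (5/9)·(4, 4) + (4/9)·(4, -1) = (4, 16/9).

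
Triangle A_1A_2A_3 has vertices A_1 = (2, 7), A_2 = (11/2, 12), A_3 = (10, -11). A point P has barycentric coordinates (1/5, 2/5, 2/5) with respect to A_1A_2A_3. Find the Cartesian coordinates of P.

(33/5, 9/5)

P = (1/5)·A_1 + (2/5)·A_2 + (2/5)·A_3.
x-coordinate: (1/5)·2 + (2/5)·(11/2) + (2/5)·10 = 33/5.
y-coordinate: (1/5)·7 + (2/5)·12 + (2/5)·(-11) = 9/5.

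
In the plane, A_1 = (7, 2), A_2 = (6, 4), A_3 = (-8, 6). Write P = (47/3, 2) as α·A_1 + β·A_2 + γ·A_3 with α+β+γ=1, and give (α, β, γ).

(1/3, 4/3, -2/3)

Signed area of the reference triangle: [A_1A_2A_3] = ½·(7·(4−6) + 6·(6−2) + (-8)·(2−4)) = ½·(-14 + 24 + 16) = 13.
[PA_2A_3] = ½·((47/3)·(4−6) + 6·(6−2) + (-8)·(2−4)) = ½·(-94/3 + 24 + 16) = 13/3, so the A_1-coordinate is (13/3)/13 = 1/3.
[A_1PA_3] = ½·(7·(2−6) + (47/3)·(6−2) + (-8)·(2−2)) = ½·(-28 + 188/3 + 0) = 52/3, so the A_2-coordinate is 4/3.
[A_1A_2P] = ½·(7·(4−2) + 6·(2−2) + (47/3)·(2−4)) = ½·(14 + 0 − 94/3) = -26/3, so the A_3-coordinate is -2/3.
Check: 1/3 + 4/3 − 2/3 = 1.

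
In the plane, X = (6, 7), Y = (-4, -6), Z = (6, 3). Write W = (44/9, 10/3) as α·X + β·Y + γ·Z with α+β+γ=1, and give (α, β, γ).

(1/3, 1/9, 5/9)

Signed area of the reference triangle: [XYZ] = ½·(6·(-6−3) + (-4)·(3−7) + 6·(7−(-6))) = ½·(-54 + 16 + 78) = 20.
[WYZ] = ½·((44/9)·(-6−3) + (-4)·(3−(10/3)) + 6·(10/3−(-6))) = ½·(-44 + 4/3 + 56) = 20/3, so the X-coordinate is (20/3)/20 = 1/3.
[XWZ] = ½·(6·(10/3−3) + (44/9)·(3−7) + 6·(7−(10/3))) = ½·(2 − 176/9 + 22) = 20/9, so the Y-coordinate is 1/9.
[XYW] = ½·(6·(-6−(10/3)) + (-4)·(10/3−7) + (44/9)·(7−(-6))) = ½·(-56 + 44/3 + 572/9) = 100/9, so the Z-coordinate is 5/9.
Check: 1/3 + 1/9 + 5/9 = 1.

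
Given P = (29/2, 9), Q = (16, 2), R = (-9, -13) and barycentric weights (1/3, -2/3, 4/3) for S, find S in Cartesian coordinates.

(-107/6, -47/3)

S = (1/3)·P + (-2/3)·Q + (4/3)·R.
x-coordinate: (1/3)·(29/2) + (-2/3)·16 + (4/3)·(-9) = -107/6.
y-coordinate: (1/3)·9 + (-2/3)·2 + (4/3)·(-13) = -47/3.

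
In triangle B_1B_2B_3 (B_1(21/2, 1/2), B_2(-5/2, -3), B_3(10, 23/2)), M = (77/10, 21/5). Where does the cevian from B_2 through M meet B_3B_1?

Barycentric coordinates of M with respect to B_1B_2B_3: (2/5, 1/5, 2/5).
On side B_3B_1 the B_2-coordinate is zero; dropping M's B_2-weight 1/5 and renormalizing the remaining 2/5 : 2/5 gives weights 1/2, 1/2 on B_3, B_1.
N = (1/2)·(10, 23/2) + (1/2)·(21/2, 1/2) = (41/4, 6).

(41/4, 6)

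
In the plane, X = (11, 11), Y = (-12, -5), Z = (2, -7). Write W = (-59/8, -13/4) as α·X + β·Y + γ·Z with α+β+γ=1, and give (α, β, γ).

Signed area of the reference triangle: [XYZ] = ½·(11·(-5−(-7)) + (-12)·(-7−11) + 2·(11−(-5))) = ½·(22 + 216 + 32) = 135.
[WYZ] = ½·((-59/8)·(-5−(-7)) + (-12)·(-7−(-13/4)) + 2·(-13/4−(-5))) = ½·(-59/4 + 45 + 7/2) = 135/8, so the X-coordinate is (135/8)/135 = 1/8.
[XWZ] = ½·(11·(-13/4−(-7)) + (-59/8)·(-7−11) + 2·(11−(-13/4))) = ½·(165/4 + 531/4 + 57/2) = 405/4, so the Y-coordinate is 3/4.
[XYW] = ½·(11·(-5−(-13/4)) + (-12)·(-13/4−11) + (-59/8)·(11−(-5))) = ½·(-77/4 + 171 − 118) = 135/8, so the Z-coordinate is 1/8.
Check: 1/8 + 3/4 + 1/8 = 1.

(1/8, 3/4, 1/8)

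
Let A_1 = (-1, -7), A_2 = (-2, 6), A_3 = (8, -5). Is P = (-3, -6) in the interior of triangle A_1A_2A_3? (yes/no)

Barycentric coordinates of P: (131/119, 13/119, -25/119).
The three coordinates are positive, positive, negative; a point is interior exactly when all three are positive.

no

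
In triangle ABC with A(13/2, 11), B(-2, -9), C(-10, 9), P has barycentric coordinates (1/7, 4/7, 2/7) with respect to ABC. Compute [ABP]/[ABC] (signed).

2/7

The signed ratio [ABP]/[ABC] equals the barycentric coordinate of P at vertex C, which is 2/7.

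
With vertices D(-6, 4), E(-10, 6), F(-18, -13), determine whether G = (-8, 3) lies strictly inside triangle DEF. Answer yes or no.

yes

Barycentric coordinates of G: (31/46, 11/46, 2/23).
The three coordinates are positive, positive, positive; a point is interior exactly when all three are positive.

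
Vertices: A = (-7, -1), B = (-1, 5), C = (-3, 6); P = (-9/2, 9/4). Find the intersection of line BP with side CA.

(-17/3, 4/3)

Barycentric coordinates of P with respect to ABC: (1/2, 1/4, 1/4).
On side CA the B-coordinate is zero; dropping P's B-weight 1/4 and renormalizing the remaining 1/4 : 1/2 gives weights 1/3, 2/3 on C, A.
Q = (1/3)·(-3, 6) + (2/3)·(-7, -1) = (-17/3, 4/3).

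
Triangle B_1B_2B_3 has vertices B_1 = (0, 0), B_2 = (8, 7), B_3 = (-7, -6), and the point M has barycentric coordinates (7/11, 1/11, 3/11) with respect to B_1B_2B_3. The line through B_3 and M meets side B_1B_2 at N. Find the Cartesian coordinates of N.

(1, 7/8)

Line B_3M meets B_1B_2 where the B_3-coordinate vanishes; zeroing M's B_3-weight and renormalizing leaves B_1, B_2-weights 7/11 : 1/11 → (7/8, 1/8).
So N = (7/8)·B_1 + (1/8)·B_2 = (1, 7/8).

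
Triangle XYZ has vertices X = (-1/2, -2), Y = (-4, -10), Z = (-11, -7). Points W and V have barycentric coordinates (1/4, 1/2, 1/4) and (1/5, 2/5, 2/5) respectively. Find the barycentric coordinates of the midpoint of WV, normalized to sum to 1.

Since both coordinate triples sum to 1, the midpoint's barycentrics are the componentwise average.
(1/4+1/5)/2 = 9/40; similarly 9/20 and 13/40.

(9/40, 9/20, 13/40)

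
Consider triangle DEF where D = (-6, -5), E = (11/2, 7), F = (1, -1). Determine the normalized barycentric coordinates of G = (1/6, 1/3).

Signed area of the reference triangle: [DEF] = ½·((-6)·(7−(-1)) + (11/2)·(-1−(-5)) + 1·(-5−7)) = ½·(-48 + 22 − 12) = -19.
[GEF] = ½·((1/6)·(7−(-1)) + (11/2)·(-1−(1/3)) + 1·(1/3−7)) = ½·(4/3 − 22/3 − 20/3) = -19/3, so the D-coordinate is (-19/3)/(-19) = 1/3.
[DGF] = ½·((-6)·(1/3−(-1)) + (1/6)·(-1−(-5)) + 1·(-5−(1/3))) = ½·(-8 + 2/3 − 16/3) = -19/3, so the E-coordinate is 1/3.
[DEG] = ½·((-6)·(7−(1/3)) + (11/2)·(1/3−(-5)) + (1/6)·(-5−7)) = ½·(-40 + 88/3 − 2) = -19/3, so the F-coordinate is 1/3.

(1/3, 1/3, 1/3)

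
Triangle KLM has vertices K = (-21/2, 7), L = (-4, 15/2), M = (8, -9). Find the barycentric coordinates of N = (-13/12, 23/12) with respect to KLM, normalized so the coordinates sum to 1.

Signed area of the reference triangle: [KLM] = ½·((-21/2)·(15/2−(-9)) + (-4)·(-9−7) + 8·(7−(15/2))) = ½·(-693/4 + 64 − 4) = -453/8.
[NLM] = ½·((-13/12)·(15/2−(-9)) + (-4)·(-9−(23/12)) + 8·(23/12−(15/2))) = ½·(-143/8 + 131/3 − 134/3) = -151/16, so the K-coordinate is (-151/16)/(-453/8) = 1/6.
[KNM] = ½·((-21/2)·(23/12−(-9)) + (-13/12)·(-9−7) + 8·(7−(23/12))) = ½·(-917/8 + 52/3 + 122/3) = -453/16, so the L-coordinate is 1/2.
[KLN] = ½·((-21/2)·(15/2−(23/12)) + (-4)·(23/12−7) + (-13/12)·(7−(15/2))) = ½·(-469/8 + 61/3 + 13/24) = -151/8, so the M-coordinate is 1/3.
Check: 1/6 + 1/2 + 1/3 = 1.

(1/6, 1/2, 1/3)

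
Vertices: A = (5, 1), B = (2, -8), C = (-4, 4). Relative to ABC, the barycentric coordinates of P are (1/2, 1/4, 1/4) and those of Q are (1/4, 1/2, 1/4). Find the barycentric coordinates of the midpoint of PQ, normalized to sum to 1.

(3/8, 3/8, 1/4)

Since both coordinate triples sum to 1, the midpoint's barycentrics are the componentwise average.
(1/2+1/4)/2 = 3/8; similarly 3/8 and 1/4.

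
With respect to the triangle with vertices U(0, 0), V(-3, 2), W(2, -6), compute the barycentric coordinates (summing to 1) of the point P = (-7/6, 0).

(1/3, 1/2, 1/6)

Signed area of the reference triangle: [UVW] = ½·(0·(2−(-6)) + (-3)·(-6−0) + 2·(0−2)) = ½·(0 + 18 − 4) = 7.
[PVW] = ½·((-7/6)·(2−(-6)) + (-3)·(-6−0) + 2·(0−2)) = ½·(-28/3 + 18 − 4) = 7/3, so the U-coordinate is (7/3)/7 = 1/3.
[UPW] = ½·(0·(0−(-6)) + (-7/6)·(-6−0) + 2·(0−0)) = ½·(0 + 7 + 0) = 7/2, so the V-coordinate is 1/2.
[UVP] = ½·(0·(2−0) + (-3)·(0−0) + (-7/6)·(0−2)) = ½·(0 + 0 + 7/3) = 7/6, so the W-coordinate is 1/6.
Check: 1/3 + 1/2 + 1/6 = 1.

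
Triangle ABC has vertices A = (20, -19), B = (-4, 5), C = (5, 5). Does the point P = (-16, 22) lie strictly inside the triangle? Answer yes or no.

no

Barycentric coordinates of P: (-17/24, 83/72, 5/9).
The three coordinates are negative, positive, positive; a point is interior exactly when all three are positive.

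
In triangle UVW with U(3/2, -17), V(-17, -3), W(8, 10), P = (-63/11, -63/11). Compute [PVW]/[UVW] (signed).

[UVW] = ½·((3/2)·(-3−10) + (-17)·(10−(-17)) + 8·(-17−(-3))) = ½·(-39/2 − 459 − 112) = -1181/4.
[PVW] = ½·((-63/11)·(-3−10) + (-17)·(10−(-63/11)) + 8·(-63/11−(-3))) = ½·(819/11 − 2941/11 − 240/11) = -1181/11, so the ratio is (-1181/11)/(-1181/4) = 4/11.

4/11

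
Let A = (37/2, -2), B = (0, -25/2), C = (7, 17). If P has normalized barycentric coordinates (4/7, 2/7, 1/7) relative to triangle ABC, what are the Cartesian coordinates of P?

P = (4/7)·A + (2/7)·B + (1/7)·C.
x-coordinate: (4/7)·(37/2) + (2/7)·0 + (1/7)·7 = 81/7.
y-coordinate: (4/7)·(-2) + (2/7)·(-25/2) + (1/7)·17 = -16/7.

(81/7, -16/7)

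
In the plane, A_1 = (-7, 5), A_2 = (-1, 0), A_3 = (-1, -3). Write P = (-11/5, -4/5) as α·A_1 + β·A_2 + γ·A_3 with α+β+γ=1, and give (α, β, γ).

Signed area of the reference triangle: [A_1A_2A_3] = ½·((-7)·(0−(-3)) + (-1)·(-3−5) + (-1)·(5−0)) = ½·(-21 + 8 − 5) = -9.
[PA_2A_3] = ½·((-11/5)·(0−(-3)) + (-1)·(-3−(-4/5)) + (-1)·(-4/5−0)) = ½·(-33/5 + 11/5 + 4/5) = -9/5, so the A_1-coordinate is (-9/5)/(-9) = 1/5.
[A_1PA_3] = ½·((-7)·(-4/5−(-3)) + (-11/5)·(-3−5) + (-1)·(5−(-4/5))) = ½·(-77/5 + 88/5 − 29/5) = -9/5, so the A_2-coordinate is 1/5.
[A_1A_2P] = ½·((-7)·(0−(-4/5)) + (-1)·(-4/5−5) + (-11/5)·(5−0)) = ½·(-28/5 + 29/5 − 11) = -27/5, so the A_3-coordinate is 3/5.

(1/5, 1/5, 3/5)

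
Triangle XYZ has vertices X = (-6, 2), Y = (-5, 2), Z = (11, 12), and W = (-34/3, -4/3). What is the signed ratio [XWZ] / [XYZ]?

[XYZ] = ½·((-6)·(2−12) + (-5)·(12−2) + 11·(2−2)) = ½·(60 − 50 + 0) = 5.
[XWZ] = ½·((-6)·(-4/3−12) + (-34/3)·(12−2) + 11·(2−(-4/3))) = ½·(80 − 340/3 + 110/3) = 5/3, so the ratio is (5/3)/5 = 1/3.

1/3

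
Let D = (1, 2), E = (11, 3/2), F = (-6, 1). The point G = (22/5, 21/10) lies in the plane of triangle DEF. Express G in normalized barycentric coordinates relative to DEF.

Signed area of the reference triangle: [DEF] = ½·(1·(3/2−1) + 11·(1−2) + (-6)·(2−(3/2))) = ½·(1/2 − 11 − 3) = -27/4.
[GEF] = ½·((22/5)·(3/2−1) + 11·(1−(21/10)) + (-6)·(21/10−(3/2))) = ½·(11/5 − 121/10 − 18/5) = -27/4, so the D-coordinate is (-27/4)/(-27/4) = 1.
[DGF] = ½·(1·(21/10−1) + (22/5)·(1−2) + (-6)·(2−(21/10))) = ½·(11/10 − 22/5 + 3/5) = -27/20, so the E-coordinate is 1/5.
[DEG] = ½·(1·(3/2−(21/10)) + 11·(21/10−2) + (22/5)·(2−(3/2))) = ½·(-3/5 + 11/10 + 11/5) = 27/20, so the F-coordinate is -1/5.
Check: 1 + 1/5 − 1/5 = 1.

(1, 1/5, -1/5)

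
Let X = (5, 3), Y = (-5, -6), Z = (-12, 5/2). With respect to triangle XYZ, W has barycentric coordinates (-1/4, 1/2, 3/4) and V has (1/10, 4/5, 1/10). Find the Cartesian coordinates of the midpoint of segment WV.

Barycentric coordinates of the midpoint are the average: (-3/40, 13/20, 17/40).
Converting: (-3/40)·X + (13/20)·Y + (17/40)·Z = (-349/40, -49/16).

(-349/40, -49/16)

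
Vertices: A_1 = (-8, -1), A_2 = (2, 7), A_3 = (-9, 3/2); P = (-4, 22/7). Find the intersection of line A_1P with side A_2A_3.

Barycentric coordinates of P with respect to A_1A_2A_3: (2/7, 3/7, 2/7).
On side A_2A_3 the A_1-coordinate is zero; dropping P's A_1-weight 2/7 and renormalizing the remaining 3/7 : 2/7 gives weights 3/5, 2/5 on A_2, A_3.
Q = (3/5)·(2, 7) + (2/5)·(-9, 3/2) = (-12/5, 24/5).

(-12/5, 24/5)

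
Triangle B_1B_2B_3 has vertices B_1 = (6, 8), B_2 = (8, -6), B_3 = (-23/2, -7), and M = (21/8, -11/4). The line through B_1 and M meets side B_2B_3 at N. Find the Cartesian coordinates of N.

Barycentric coordinates of M with respect to B_1B_2B_3: (1/4, 1/2, 1/4).
On side B_2B_3 the B_1-coordinate is zero; dropping M's B_1-weight 1/4 and renormalizing the remaining 1/2 : 1/4 gives weights 2/3, 1/3 on B_2, B_3.
N = (2/3)·(8, -6) + (1/3)·(-23/2, -7) = (3/2, -19/3).

(3/2, -19/3)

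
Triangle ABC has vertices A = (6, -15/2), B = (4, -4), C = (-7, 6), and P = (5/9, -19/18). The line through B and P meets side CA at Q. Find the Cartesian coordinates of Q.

(-15/4, 21/8)

Barycentric coordinates of P with respect to ABC: (1/9, 5/9, 1/3).
On side CA the B-coordinate is zero; dropping P's B-weight 5/9 and renormalizing the remaining 1/3 : 1/9 gives weights 3/4, 1/4 on C, A.
Q = (3/4)·(-7, 6) + (1/4)·(6, -15/2) = (-15/4, 21/8).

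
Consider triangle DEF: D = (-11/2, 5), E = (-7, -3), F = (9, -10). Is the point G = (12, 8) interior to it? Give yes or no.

no

Barycentric coordinates of G: (618/277, -612/277, 271/277).
The three coordinates are positive, negative, positive; a point is interior exactly when all three are positive.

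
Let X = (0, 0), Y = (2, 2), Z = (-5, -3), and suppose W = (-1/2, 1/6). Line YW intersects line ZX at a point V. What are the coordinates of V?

Barycentric coordinates of W with respect to XYZ: (1/12, 7/12, 1/3).
On side ZX the Y-coordinate is zero; dropping W's Y-weight 7/12 and renormalizing the remaining 1/3 : 1/12 gives weights 4/5, 1/5 on Z, X.
V = (4/5)·(-5, -3) + (1/5)·(0, 0) = (-4, -12/5).

(-4, -12/5)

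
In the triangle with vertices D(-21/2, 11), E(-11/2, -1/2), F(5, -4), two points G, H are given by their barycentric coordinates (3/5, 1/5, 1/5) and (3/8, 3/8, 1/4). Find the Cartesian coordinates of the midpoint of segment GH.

Barycentric coordinates of the midpoint are the average: (39/80, 23/80, 9/40).
Converting: (39/80)·D + (23/80)·E + (9/40)·F = (-223/40, 691/160).

(-223/40, 691/160)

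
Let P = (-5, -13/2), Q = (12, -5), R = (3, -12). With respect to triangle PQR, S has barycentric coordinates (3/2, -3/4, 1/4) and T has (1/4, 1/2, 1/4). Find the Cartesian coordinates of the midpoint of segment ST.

(-41/8, -129/16)

Barycentric coordinates of the midpoint are the average: (7/8, -1/8, 1/4).
Converting: (7/8)·P + (-1/8)·Q + (1/4)·R = (-41/8, -129/16).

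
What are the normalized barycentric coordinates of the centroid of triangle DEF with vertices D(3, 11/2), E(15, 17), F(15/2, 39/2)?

(1/3, 1/3, 1/3)

The centroid is the average of the vertices, so each weight is 1/3.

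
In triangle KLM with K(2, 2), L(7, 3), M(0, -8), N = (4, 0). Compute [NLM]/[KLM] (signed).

1/4

[KLM] = ½·(2·(3−(-8)) + 7·(-8−2) + 0·(2−3)) = ½·(22 − 70 + 0) = -24.
[NLM] = ½·(4·(3−(-8)) + 7·(-8−0) + 0·(0−3)) = ½·(44 − 56 + 0) = -6, so the ratio is (-6)/(-24) = 1/4.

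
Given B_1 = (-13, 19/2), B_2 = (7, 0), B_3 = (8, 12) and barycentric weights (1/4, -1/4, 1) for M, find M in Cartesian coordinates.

(3, 115/8)

M = (1/4)·B_1 + (-1/4)·B_2 + 1·B_3.
x-coordinate: (1/4)·(-13) + (-1/4)·7 + 1·8 = 3.
y-coordinate: (1/4)·(19/2) + (-1/4)·0 + 1·12 = 115/8.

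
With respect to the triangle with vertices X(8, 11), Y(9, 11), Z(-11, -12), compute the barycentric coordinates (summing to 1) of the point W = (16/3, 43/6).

(1/3, 1/2, 1/6)

Signed area of the reference triangle: [XYZ] = ½·(8·(11−(-12)) + 9·(-12−11) + (-11)·(11−11)) = ½·(184 − 207 + 0) = -23/2.
[WYZ] = ½·((16/3)·(11−(-12)) + 9·(-12−(43/6)) + (-11)·(43/6−11)) = ½·(368/3 − 345/2 + 253/6) = -23/6, so the X-coordinate is (-23/6)/(-23/2) = 1/3.
[XWZ] = ½·(8·(43/6−(-12)) + (16/3)·(-12−11) + (-11)·(11−(43/6))) = ½·(460/3 − 368/3 − 253/6) = -23/4, so the Y-coordinate is 1/2.
[XYW] = ½·(8·(11−(43/6)) + 9·(43/6−11) + (16/3)·(11−11)) = ½·(92/3 − 69/2 + 0) = -23/12, so the Z-coordinate is 1/6.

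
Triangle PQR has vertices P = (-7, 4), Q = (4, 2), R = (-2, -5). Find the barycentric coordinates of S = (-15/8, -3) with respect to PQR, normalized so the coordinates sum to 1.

Signed area of the reference triangle: [PQR] = ½·((-7)·(2−(-5)) + 4·(-5−4) + (-2)·(4−2)) = ½·(-49 − 36 − 4) = -89/2.
[SQR] = ½·((-15/8)·(2−(-5)) + 4·(-5−(-3)) + (-2)·(-3−2)) = ½·(-105/8 − 8 + 10) = -89/16, so the P-coordinate is (-89/16)/(-89/2) = 1/8.
[PSR] = ½·((-7)·(-3−(-5)) + (-15/8)·(-5−4) + (-2)·(4−(-3))) = ½·(-14 + 135/8 − 14) = -89/16, so the Q-coordinate is 1/8.
[PQS] = ½·((-7)·(2−(-3)) + 4·(-3−4) + (-15/8)·(4−2)) = ½·(-35 − 28 − 15/4) = -267/8, so the R-coordinate is 3/4.

(1/8, 1/8, 3/4)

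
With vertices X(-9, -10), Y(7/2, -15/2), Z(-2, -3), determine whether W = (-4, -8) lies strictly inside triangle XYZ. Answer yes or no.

Barycentric coordinates of W: (73/140, 3/10, 5/28).
The three coordinates are positive, positive, positive; a point is interior exactly when all three are positive.

yes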